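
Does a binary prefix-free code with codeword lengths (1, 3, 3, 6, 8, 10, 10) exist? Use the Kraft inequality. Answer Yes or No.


Kraft sum = sum(2^(-l_i)) = 0.7715, need <= 1. Result: satisfied (a binary prefix-free code with these lengths exists)

Yes


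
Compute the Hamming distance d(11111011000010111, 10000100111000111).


Count differing positions: . ^ ^ ^ ^ ^ ^ ^ ^ ^ ^ . ^ . . . . = 11 differences

11


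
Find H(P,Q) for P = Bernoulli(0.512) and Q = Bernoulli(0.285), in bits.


H(P,Q) = -p*log2(q) - (1-p)*log2(1-q). -0.512*log2(0.285) = 0.927215; -0.488*log2(0.715) = 0.236185. H(P,Q) = 0.927215 + 0.236185 = 1.1634

1.1634 bits


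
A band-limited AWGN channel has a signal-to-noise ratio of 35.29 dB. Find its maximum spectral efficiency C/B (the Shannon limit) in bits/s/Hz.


SNR_linear = 10^(35.29/10) = 3380.6484; C/B = log2(1 + SNR_linear) = log2(1 + 3380.6484) = 11.7235

11.7235 bits/s/Hz


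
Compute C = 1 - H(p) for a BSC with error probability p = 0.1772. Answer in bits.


H(p) = -p*log2(p) - (1-p)*log2(1-p) = -0.1772*log2(0.1772) - 0.8228*log2(0.8228) = 0.442389 + 0.231525 = 0.6739. C = 1 - H(p) = 1 - 0.6739 = 0.3261

0.3261 bits


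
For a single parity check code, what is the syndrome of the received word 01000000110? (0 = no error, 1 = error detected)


Syndrome = XOR of all bits = 0 XOR 1 XOR 0 XOR 0 XOR 0 XOR 0 XOR 0 XOR 0 XOR 1 XOR 1 XOR 0 = 1

1


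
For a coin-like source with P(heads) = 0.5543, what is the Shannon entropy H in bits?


H = -p*log2(p) - (1-p)*log2(1-p). -0.5543*log2(0.5543) = 0.471854; -0.4457*log2(0.4457) = 0.519622. H = 0.471854 + 0.519622 = 0.9915

0.9915 bits


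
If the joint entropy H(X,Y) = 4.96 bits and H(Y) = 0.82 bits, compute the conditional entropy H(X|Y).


H(X|Y) = H(X,Y) - H(Y) = 4.96 - 0.82 = 4.14

4.14 bits


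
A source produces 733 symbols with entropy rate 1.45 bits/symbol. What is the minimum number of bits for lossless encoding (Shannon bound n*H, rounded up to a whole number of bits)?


Minimum bits >= n * H = 733 * 1.45 = 1062.85, rounded up to a whole number of bits = 1063

1063 bits


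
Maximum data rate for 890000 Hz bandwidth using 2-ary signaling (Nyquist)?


Rate = 2 * B * log2(M) = 2 * 890000 * 1.0 = 1780000.0

1780000.0 bps


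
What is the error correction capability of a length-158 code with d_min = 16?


Correction capability = floor((d-1)/2) = floor((16-1)/2) = 7

7 errors


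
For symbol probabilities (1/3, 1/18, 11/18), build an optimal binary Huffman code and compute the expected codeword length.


Huffman construction (repeatedly merge the two least-probable nodes; each merge adds 1 bit to every symbol beneath it): 1/18 + 1/3 = 7/18; 7/18 + 11/18 = 1. Resulting codeword lengths (in the order the probabilities were given): (2, 2, 1). L_avg = sum(p_i * l_i) = 1/3*2 + 1/18*2 + 11/18*1 = 25/18 = 1.3889

1.3889 bits


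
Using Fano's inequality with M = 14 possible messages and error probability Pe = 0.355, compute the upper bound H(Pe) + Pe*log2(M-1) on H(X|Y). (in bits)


H(Pe) = -Pe*log2(Pe) - (1-Pe)*log2(1-Pe) = -0.355*log2(0.355) - 0.645*log2(0.645) = 0.530409 + 0.408046 = 0.9385. Pe*log2(M-1) = 0.355*log2(13) = 1.313656. Bound = H(Pe) + Pe*log2(M-1) = 0.530409 + 0.408046 + 1.313656 = 2.2521

2.2521 bits


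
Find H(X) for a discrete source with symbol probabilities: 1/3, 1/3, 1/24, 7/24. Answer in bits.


H = -sum(p_i * log2(p_i)). Terms: -(1/3)*log2(1/3) = 0.528321; -(1/3)*log2(1/3) = 0.528321; -(1/24)*log2(1/24) = 0.191040; -(7/24)*log2(7/24) = 0.518469. H = 0.528321 + 0.528321 + 0.191040 + 0.518469 = 1.7662

1.7662 bits


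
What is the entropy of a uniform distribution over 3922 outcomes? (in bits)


H = log2(n) = log2(3922) = 11.9374

11.9374 bits


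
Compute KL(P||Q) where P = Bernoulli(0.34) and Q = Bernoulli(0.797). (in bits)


KL = p*log2(p/q) + (1-p)*log2((1-p)/(1-q)) = 0.34*log2(0.34/0.797) + 0.66*log2(0.66/0.203) = 0.7048

0.7048 bits


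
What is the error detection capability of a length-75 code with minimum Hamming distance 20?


Detection capability = d_min - 1 = 20 - 1 = 19

19 errors


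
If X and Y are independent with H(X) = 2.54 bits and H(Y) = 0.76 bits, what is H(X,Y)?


For independent variables, H(X,Y) = H(X) + H(Y) = 2.54 + 0.76 = 3.3

3.3 bits


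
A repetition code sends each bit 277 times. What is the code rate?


Rate = k/n = 1/277

1/277


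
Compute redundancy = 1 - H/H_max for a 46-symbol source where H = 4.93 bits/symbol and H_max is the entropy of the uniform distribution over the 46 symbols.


H_max = log2(K) = log2(46) = 5.5236 bits/symbol. Redundancy = 1 - H/H_max = 1 - 4.93/5.5236 = 1 - 0.8925 = 0.1075

0.1075


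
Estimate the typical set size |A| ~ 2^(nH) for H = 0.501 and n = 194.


log2|A_typical| = nH = 194 * 0.501 = 97.194, so |A_typical| ~ 2^97.194 = 1.813e+29

1.813e+29


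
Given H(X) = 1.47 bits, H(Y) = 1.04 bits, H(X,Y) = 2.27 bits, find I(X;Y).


I(X;Y) = H(X) + H(Y) - H(X,Y) = 1.47 + 1.04 - 2.27 = 0.24

0.24 bits


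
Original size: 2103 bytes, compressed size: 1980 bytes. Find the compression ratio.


Ratio = original / compressed = 2103 / 1980 = 1.0621

1.0621


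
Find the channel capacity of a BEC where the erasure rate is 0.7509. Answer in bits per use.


C = 1 - epsilon = 1 - 0.7509 = 0.2491

0.2491 bits


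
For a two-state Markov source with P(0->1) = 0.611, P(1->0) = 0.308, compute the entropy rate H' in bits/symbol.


Stationary distribution: pi_0 = p10/(p01+p10) = 0.3351, pi_1 = 0.6649. Entropy rate H' = pi_0*H(p01) + pi_1*H(p10) = 0.3351*0.9642 + 0.6649*0.8909 = 0.9154

0.9154 bits/symbol


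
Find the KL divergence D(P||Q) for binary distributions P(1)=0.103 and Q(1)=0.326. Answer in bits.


KL = p*log2(p/q) + (1-p)*log2((1-p)/(1-q)) = 0.103*log2(0.103/0.326) + 0.897*log2(0.897/0.674) = 0.1987

0.1987 bits


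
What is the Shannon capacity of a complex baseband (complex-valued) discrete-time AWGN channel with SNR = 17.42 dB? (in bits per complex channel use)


SNR_linear = 10^(17.42/10) = 55.2077; C = log2(1 + SNR_linear) = log2(1 + 55.2077) = 5.8127

5.8127 bits/channel use


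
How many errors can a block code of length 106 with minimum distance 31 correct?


Correction capability = floor((d-1)/2) = floor((31-1)/2) = 15

15 errors


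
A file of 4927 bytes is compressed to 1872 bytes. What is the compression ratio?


Ratio = original / compressed = 4927 / 1872 = 2.6319

2.6319


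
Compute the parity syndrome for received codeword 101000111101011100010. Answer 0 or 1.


Syndrome = XOR of all bits = 1 XOR 0 XOR 1 XOR 0 XOR 0 XOR 0 XOR 1 XOR 1 XOR 1 XOR 1 XOR 0 XOR 1 XOR 0 XOR 1 XOR 1 XOR 1 XOR 0 XOR 0 XOR 0 XOR 1 XOR 0 = 1

1


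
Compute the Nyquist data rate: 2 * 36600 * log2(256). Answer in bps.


Rate = 2 * B * log2(M) = 2 * 36600 * 8.0 = 585600.0

585600.0 bps


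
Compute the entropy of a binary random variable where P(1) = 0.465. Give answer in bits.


H = -p*log2(p) - (1-p)*log2(1-p). -0.465*log2(0.465) = 0.513684; -0.535*log2(0.535) = 0.482778. H = 0.513684 + 0.482778 = 0.9965

0.9965 bits


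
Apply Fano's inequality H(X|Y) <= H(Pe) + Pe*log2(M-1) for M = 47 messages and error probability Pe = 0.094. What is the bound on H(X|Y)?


H(Pe) = -Pe*log2(Pe) - (1-Pe)*log2(1-Pe) = -0.094*log2(0.094) - 0.906*log2(0.906) = 0.320652 + 0.129030 = 0.4497. Pe*log2(M-1) = 0.094*log2(46) = 0.519215. Bound = H(Pe) + Pe*log2(M-1) = 0.320652 + 0.129030 + 0.519215 = 0.9689

0.9689 bits


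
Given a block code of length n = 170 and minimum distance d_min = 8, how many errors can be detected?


Detection capability = d_min - 1 = 8 - 1 = 7

7 errors


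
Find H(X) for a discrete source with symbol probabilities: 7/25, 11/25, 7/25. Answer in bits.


H = -sum(p_i * log2(p_i)). Terms: -(7/25)*log2(7/25) = 0.514220; -(11/25)*log2(11/25) = 0.521147; -(7/25)*log2(7/25) = 0.514220. H = 0.514220 + 0.521147 + 0.514220 = 1.5496

1.5496 bits


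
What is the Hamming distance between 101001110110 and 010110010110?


Count differing positions: ^ ^ ^ ^ ^ ^ ^ . . . . . = 7 differences

7


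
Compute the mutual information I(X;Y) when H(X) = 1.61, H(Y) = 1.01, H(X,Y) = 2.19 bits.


I(X;Y) = H(X) + H(Y) - H(X,Y) = 1.61 + 1.01 - 2.19 = 0.43

0.43 bits


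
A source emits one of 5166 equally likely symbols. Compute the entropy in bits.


H = log2(n) = log2(5166) = 12.3348

12.3348 bits


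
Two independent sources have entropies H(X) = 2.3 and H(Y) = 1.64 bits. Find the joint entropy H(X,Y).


For independent variables, H(X,Y) = H(X) + H(Y) = 2.3 + 1.64 = 3.94

3.94 bits


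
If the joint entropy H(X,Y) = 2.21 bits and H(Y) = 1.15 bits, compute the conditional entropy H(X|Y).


H(X|Y) = H(X,Y) - H(Y) = 2.21 - 1.15 = 1.06

1.06 bits


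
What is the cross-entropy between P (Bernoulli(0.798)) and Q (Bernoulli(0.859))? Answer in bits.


H(P,Q) = -p*log2(q) - (1-p)*log2(1-q). -0.798*log2(0.859) = 0.174977; -0.202*log2(0.141) = 0.570899. H(P,Q) = 0.174977 + 0.570899 = 0.7459

0.7459 bits


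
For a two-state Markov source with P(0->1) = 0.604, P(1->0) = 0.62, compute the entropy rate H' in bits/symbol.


Stationary distribution: pi_0 = p10/(p01+p10) = 0.5065, pi_1 = 0.4935. Entropy rate H' = pi_0*H(p01) + pi_1*H(p10) = 0.5065*0.9686 + 0.4935*0.958 = 0.9634

0.9634 bits/symbol


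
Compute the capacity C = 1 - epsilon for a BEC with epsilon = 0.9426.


C = 1 - epsilon = 1 - 0.9426 = 0.0574

0.0574 bits


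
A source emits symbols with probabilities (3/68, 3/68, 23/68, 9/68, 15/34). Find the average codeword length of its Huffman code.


Huffman construction (repeatedly merge the two least-probable nodes; each merge adds 1 bit to every symbol beneath it): 3/68 + 3/68 = 3/34; 3/34 + 9/68 = 15/68; 15/68 + 23/68 = 19/34; 15/34 + 19/34 = 1. Resulting codeword lengths (in the order the probabilities were given): (4, 4, 2, 3, 1). L_avg = sum(p_i * l_i) = 3/68*4 + 3/68*4 + 23/68*2 + 9/68*3 + 15/34*1 = 127/68 = 1.8676

1.8676 bits


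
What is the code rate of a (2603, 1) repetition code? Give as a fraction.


Rate = k/n = 1/2603

1/2603


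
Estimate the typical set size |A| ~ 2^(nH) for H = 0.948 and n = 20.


log2|A_typical| = nH = 20 * 0.948 = 18.96, so |A_typical| ~ 2^18.96 = 5.100e+05

5.100e+05


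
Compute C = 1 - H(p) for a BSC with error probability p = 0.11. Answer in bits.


H(p) = -p*log2(p) - (1-p)*log2(1-p) = -0.11*log2(0.11) - 0.89*log2(0.89) = 0.350287 + 0.149629 = 0.4999. C = 1 - H(p) = 1 - 0.4999 = 0.5001

0.5001 bits


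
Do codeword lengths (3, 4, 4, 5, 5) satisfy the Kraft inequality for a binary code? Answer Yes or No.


Kraft sum = sum(2^(-l_i)) = 0.3125, need <= 1. Result: satisfied (a binary prefix-free code with these lengths exists)

Yes


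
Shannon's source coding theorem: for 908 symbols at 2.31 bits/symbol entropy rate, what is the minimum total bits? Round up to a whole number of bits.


Minimum bits >= n * H = 908 * 2.31 = 2097.48, rounded up to a whole number of bits = 2098

2098 bits


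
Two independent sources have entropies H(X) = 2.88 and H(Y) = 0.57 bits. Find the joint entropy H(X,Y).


For independent variables, H(X,Y) = H(X) + H(Y) = 2.88 + 0.57 = 3.45

3.45 bits


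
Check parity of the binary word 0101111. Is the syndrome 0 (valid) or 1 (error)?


Syndrome = XOR of all bits = 0 XOR 1 XOR 0 XOR 1 XOR 1 XOR 1 XOR 1 = 1

1


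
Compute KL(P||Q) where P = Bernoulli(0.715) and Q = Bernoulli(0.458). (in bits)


KL = p*log2(p/q) + (1-p)*log2((1-p)/(1-q)) = 0.715*log2(0.715/0.458) + 0.285*log2(0.285/0.542) = 0.1952

0.1952 bits


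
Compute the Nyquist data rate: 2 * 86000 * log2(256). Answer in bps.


Rate = 2 * B * log2(M) = 2 * 86000 * 8.0 = 1376000.0

1376000.0 bps


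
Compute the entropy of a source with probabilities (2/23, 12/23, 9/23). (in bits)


H = -sum(p_i * log2(p_i)). Terms: -(2/23)*log2(2/23) = 0.306397; -(12/23)*log2(12/23) = 0.489704; -(9/23)*log2(9/23) = 0.529684. H = 0.306397 + 0.489704 + 0.529684 = 1.3258

1.3258 bits


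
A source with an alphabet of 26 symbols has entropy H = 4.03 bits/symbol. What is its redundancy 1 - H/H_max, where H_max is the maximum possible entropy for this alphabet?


H_max = log2(K) = log2(26) = 4.7004 bits/symbol. Redundancy = 1 - H/H_max = 1 - 4.03/4.7004 = 1 - 0.8574 = 0.1426

0.1426


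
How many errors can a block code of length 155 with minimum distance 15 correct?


Correction capability = floor((d-1)/2) = floor((15-1)/2) = 7

7 errors


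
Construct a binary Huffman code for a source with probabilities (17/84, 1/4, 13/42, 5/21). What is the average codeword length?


Huffman construction (repeatedly merge the two least-probable nodes; each merge adds 1 bit to every symbol beneath it): 17/84 + 5/21 = 37/84; 1/4 + 13/42 = 47/84; 37/84 + 47/84 = 1. Resulting codeword lengths (in the order the probabilities were given): (2, 2, 2, 2). L_avg = sum(p_i * l_i) = 17/84*2 + 1/4*2 + 13/42*2 + 5/21*2 = 2

2.0 bits


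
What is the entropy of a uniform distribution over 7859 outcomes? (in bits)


H = log2(n) = log2(7859) = 12.9401

12.9401 bits


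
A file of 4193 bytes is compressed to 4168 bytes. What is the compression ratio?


Ratio = original / compressed = 4193 / 4168 = 1.006

1.006


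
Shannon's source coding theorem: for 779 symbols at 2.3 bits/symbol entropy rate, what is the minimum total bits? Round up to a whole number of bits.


Minimum bits >= n * H = 779 * 2.3 = 1791.7, rounded up to a whole number of bits = 1792

1792 bits


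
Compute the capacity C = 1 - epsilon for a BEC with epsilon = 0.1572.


C = 1 - epsilon = 1 - 0.1572 = 0.8428

0.8428 bits


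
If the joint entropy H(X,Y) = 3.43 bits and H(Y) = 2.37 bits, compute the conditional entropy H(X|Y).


H(X|Y) = H(X,Y) - H(Y) = 3.43 - 2.37 = 1.06

1.06 bits


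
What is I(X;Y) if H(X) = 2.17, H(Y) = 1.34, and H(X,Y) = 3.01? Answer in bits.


I(X;Y) = H(X) + H(Y) - H(X,Y) = 2.17 + 1.34 - 3.01 = 0.5

0.5 bits


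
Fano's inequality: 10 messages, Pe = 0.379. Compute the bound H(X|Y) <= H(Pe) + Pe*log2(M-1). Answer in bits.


H(Pe) = -Pe*log2(Pe) - (1-Pe)*log2(1-Pe) = -0.379*log2(0.379) - 0.621*log2(0.621) = 0.530498 + 0.426835 = 0.9573. Pe*log2(M-1) = 0.379*log2(9) = 1.201402. Bound = H(Pe) + Pe*log2(M-1) = 0.530498 + 0.426835 + 1.201402 = 2.1587

2.1587 bits


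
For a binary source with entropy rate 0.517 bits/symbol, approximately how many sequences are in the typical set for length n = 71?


log2|A_typical| = nH = 71 * 0.517 = 36.707, so |A_typical| ~ 2^36.707 = 1.122e+11

1.122e+11


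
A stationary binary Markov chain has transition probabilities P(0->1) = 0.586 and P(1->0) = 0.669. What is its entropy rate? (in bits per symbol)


Stationary distribution: pi_0 = p10/(p01+p10) = 0.5331, pi_1 = 0.4669. Entropy rate H' = pi_0*H(p01) + pi_1*H(p10) = 0.5331*0.9786 + 0.4669*0.9159 = 0.9493

0.9493 bits/symbol


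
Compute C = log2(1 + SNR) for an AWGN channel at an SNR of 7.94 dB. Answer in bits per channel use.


SNR_linear = 10^(7.94/10) = 6.223; C = log2(1 + SNR_linear) = log2(1 + 6.223) = 2.8526

2.8526 bits/channel use


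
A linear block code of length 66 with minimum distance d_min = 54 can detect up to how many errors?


Detection capability = d_min - 1 = 54 - 1 = 53

53 errors


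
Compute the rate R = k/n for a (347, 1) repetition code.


Rate = k/n = 1/347

1/347


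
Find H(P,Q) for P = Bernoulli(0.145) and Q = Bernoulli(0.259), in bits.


H(P,Q) = -p*log2(q) - (1-p)*log2(1-q). -0.145*log2(0.259) = 0.282602; -0.855*log2(0.741) = 0.369749. H(P,Q) = 0.282602 + 0.369749 = 0.6524

0.6524 bits


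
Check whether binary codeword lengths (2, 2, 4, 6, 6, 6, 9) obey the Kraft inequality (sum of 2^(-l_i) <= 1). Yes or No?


Kraft sum = sum(2^(-l_i)) = 0.6113, need <= 1. Result: satisfied (a binary prefix-free code with these lengths exists)

Yes


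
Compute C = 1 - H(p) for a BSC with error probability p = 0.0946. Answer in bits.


H(p) = -p*log2(p) - (1-p)*log2(1-p) = -0.0946*log2(0.0946) - 0.9054*log2(0.9054) = 0.321831 + 0.129810 = 0.4516. C = 1 - H(p) = 1 - 0.4516 = 0.5484

0.5484 bits


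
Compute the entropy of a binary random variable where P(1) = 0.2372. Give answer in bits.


H = -p*log2(p) - (1-p)*log2(1-p). -0.2372*log2(0.2372) = 0.492385; -0.7628*log2(0.7628) = 0.297967. H = 0.492385 + 0.297967 = 0.7904

0.7904 bits


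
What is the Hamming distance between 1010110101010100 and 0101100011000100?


Count differing positions: ^ ^ ^ ^ . ^ . ^ ^ . . ^ . . . . = 8 differences

8


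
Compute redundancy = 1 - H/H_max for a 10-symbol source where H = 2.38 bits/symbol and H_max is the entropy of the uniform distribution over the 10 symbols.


H_max = log2(K) = log2(10) = 3.3219 bits/symbol. Redundancy = 1 - H/H_max = 1 - 2.38/3.3219 = 1 - 0.7165 = 0.2835

0.2835


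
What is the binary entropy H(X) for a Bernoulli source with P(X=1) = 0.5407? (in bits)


H = -p*log2(p) - (1-p)*log2(1-p). -0.5407*log2(0.5407) = 0.479655; -0.4593*log2(0.4593) = 0.515560. H = 0.479655 + 0.515560 = 0.9952

0.9952 bits


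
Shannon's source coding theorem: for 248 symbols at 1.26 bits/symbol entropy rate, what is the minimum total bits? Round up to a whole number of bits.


Minimum bits >= n * H = 248 * 1.26 = 312.48, rounded up to a whole number of bits = 313

313 bits


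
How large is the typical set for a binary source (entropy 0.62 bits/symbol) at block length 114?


log2|A_typical| = nH = 114 * 0.62 = 70.68, so |A_typical| ~ 2^70.68 = 1.891e+21

1.891e+21


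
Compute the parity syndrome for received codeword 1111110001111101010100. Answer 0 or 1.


Syndrome = XOR of all bits = 1 XOR 1 XOR 1 XOR 1 XOR 1 XOR 1 XOR 0 XOR 0 XOR 0 XOR 1 XOR 1 XOR 1 XOR 1 XOR 1 XOR 0 XOR 1 XOR 0 XOR 1 XOR 0 XOR 1 XOR 0 XOR 0 = 0

0


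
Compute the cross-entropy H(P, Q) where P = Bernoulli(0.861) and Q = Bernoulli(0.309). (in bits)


H(P,Q) = -p*log2(q) - (1-p)*log2(1-q). -0.861*log2(0.309) = 1.458811; -0.139*log2(0.691) = 0.074121. H(P,Q) = 1.458811 + 0.074121 = 1.5329

1.5329 bits


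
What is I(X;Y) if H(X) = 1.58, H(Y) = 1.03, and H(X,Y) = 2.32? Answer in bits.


I(X;Y) = H(X) + H(Y) - H(X,Y) = 1.58 + 1.03 - 2.32 = 0.29

0.29 bits


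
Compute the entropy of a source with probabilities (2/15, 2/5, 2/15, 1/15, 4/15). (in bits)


H = -sum(p_i * log2(p_i)). Terms: -(2/15)*log2(2/15) = 0.387585; -(2/5)*log2(2/5) = 0.528771; -(2/15)*log2(2/15) = 0.387585; -(1/15)*log2(1/15) = 0.260459; -(4/15)*log2(4/15) = 0.508504. H = 0.387585 + 0.528771 + 0.387585 + 0.260459 + 0.508504 = 2.0729

2.0729 bits


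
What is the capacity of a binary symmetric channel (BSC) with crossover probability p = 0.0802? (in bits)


H(p) = -p*log2(p) - (1-p)*log2(1-p) = -0.0802*log2(0.0802) - 0.9198*log2(0.9198) = 0.291948 + 0.110935 = 0.4029. C = 1 - H(p) = 1 - 0.4029 = 0.5971

0.5971 bits


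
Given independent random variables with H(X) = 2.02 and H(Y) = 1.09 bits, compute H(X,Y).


For independent variables, H(X,Y) = H(X) + H(Y) = 2.02 + 1.09 = 3.11

3.11 bits


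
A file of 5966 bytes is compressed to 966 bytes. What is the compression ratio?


Ratio = original / compressed = 5966 / 966 = 6.176

6.176


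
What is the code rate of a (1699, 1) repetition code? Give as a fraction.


Rate = k/n = 1/1699

1/1699


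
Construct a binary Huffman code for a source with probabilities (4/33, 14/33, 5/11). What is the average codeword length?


Huffman construction (repeatedly merge the two least-probable nodes; each merge adds 1 bit to every symbol beneath it): 4/33 + 14/33 = 6/11; 5/11 + 6/11 = 1. Resulting codeword lengths (in the order the probabilities were given): (2, 2, 1). L_avg = sum(p_i * l_i) = 4/33*2 + 14/33*2 + 5/11*1 = 17/11 = 1.5455

1.5455 bits


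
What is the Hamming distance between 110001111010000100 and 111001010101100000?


Count differing positions: . . ^ . . . ^ . ^ ^ ^ ^ ^ . . ^ . . = 8 differences

8


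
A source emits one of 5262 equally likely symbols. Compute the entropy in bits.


H = log2(n) = log2(5262) = 12.3614

12.3614 bits


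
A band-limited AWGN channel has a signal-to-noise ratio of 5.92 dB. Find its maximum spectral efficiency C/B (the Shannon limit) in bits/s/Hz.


SNR_linear = 10^(5.92/10) = 3.9084; C/B = log2(1 + SNR_linear) = log2(1 + 3.9084) = 2.2953

2.2953 bits/s/Hz


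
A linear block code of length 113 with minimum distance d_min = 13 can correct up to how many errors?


Correction capability = floor((d-1)/2) = floor((13-1)/2) = 6

6 errors


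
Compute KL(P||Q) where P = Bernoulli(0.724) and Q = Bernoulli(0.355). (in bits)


KL = p*log2(p/q) + (1-p)*log2((1-p)/(1-q)) = 0.724*log2(0.724/0.355) + 0.276*log2(0.276/0.645) = 0.4064

0.4064 bits


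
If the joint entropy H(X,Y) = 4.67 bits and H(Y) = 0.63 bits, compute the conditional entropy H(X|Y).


H(X|Y) = H(X,Y) - H(Y) = 4.67 - 0.63 = 4.04

4.04 bits


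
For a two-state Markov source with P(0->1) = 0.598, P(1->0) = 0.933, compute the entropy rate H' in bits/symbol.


Stationary distribution: pi_0 = p10/(p01+p10) = 0.6094, pi_1 = 0.3906. Entropy rate H' = pi_0*H(p01) + pi_1*H(p10) = 0.6094*0.9721 + 0.3906*0.3546 = 0.7309

0.7309 bits/symbol


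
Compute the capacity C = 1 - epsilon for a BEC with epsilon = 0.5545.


C = 1 - epsilon = 1 - 0.5545 = 0.4455

0.4455 bits


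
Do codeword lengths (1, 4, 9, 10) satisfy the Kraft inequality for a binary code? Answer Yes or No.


Kraft sum = sum(2^(-l_i)) = 0.5654, need <= 1. Result: satisfied (a binary prefix-free code with these lengths exists)

Yes


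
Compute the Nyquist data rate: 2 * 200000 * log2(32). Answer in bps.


Rate = 2 * B * log2(M) = 2 * 200000 * 5.0 = 2000000.0

2000000.0 bps


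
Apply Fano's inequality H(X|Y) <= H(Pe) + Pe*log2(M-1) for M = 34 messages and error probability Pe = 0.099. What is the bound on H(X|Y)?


H(Pe) = -Pe*log2(Pe) - (1-Pe)*log2(1-Pe) = -0.099*log2(0.099) - 0.901*log2(0.901) = 0.330306 + 0.135511 = 0.4658. Pe*log2(M-1) = 0.099*log2(33) = 0.499395. Bound = H(Pe) + Pe*log2(M-1) = 0.330306 + 0.135511 + 0.499395 = 0.9652

0.9652 bits


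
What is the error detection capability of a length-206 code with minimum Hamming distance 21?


Detection capability = d_min - 1 = 21 - 1 = 20

20 errors


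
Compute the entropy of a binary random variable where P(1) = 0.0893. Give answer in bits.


H = -p*log2(p) - (1-p)*log2(1-p). -0.0893*log2(0.0893) = 0.311228; -0.9107*log2(0.9107) = 0.122901. H = 0.311228 + 0.122901 = 0.4341

0.4341 bits


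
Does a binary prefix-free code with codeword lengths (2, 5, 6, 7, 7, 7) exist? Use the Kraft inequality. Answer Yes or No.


Kraft sum = sum(2^(-l_i)) = 0.3203, need <= 1. Result: satisfied (a binary prefix-free code with these lengths exists)

Yes


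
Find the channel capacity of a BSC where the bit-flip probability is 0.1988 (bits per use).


H(p) = -p*log2(p) - (1-p)*log2(1-p) = -0.1988*log2(0.1988) - 0.8012*log2(0.8012) = 0.463325 + 0.256196 = 0.7195. C = 1 - H(p) = 1 - 0.7195 = 0.2805

0.2805 bits


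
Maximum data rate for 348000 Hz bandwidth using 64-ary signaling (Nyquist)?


Rate = 2 * B * log2(M) = 2 * 348000 * 6.0 = 4176000.0

4176000.0 bps


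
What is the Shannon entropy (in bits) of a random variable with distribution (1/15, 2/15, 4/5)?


H = -sum(p_i * log2(p_i)). Terms: -(1/15)*log2(1/15) = 0.260459; -(2/15)*log2(2/15) = 0.387585; -(4/5)*log2(4/5) = 0.257542. H = 0.260459 + 0.387585 + 0.257542 = 0.9056

0.9056 bits


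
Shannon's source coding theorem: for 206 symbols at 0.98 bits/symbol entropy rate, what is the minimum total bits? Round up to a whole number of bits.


Minimum bits >= n * H = 206 * 0.98 = 201.88, rounded up to a whole number of bits = 202

202 bits


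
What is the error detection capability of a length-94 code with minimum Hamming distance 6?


Detection capability = d_min - 1 = 6 - 1 = 5

5 errors


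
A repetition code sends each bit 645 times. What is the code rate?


Rate = k/n = 1/645

1/645


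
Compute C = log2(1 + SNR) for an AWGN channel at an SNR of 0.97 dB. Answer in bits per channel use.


SNR_linear = 10^(0.97/10) = 1.2503; C = log2(1 + SNR_linear) = log2(1 + 1.2503) = 1.1701

1.1701 bits/channel use


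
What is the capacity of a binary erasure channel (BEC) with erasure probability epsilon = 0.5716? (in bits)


C = 1 - epsilon = 1 - 0.5716 = 0.4284

0.4284 bits


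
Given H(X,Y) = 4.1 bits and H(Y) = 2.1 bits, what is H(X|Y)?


H(X|Y) = H(X,Y) - H(Y) = 4.1 - 2.1 = 2.0

2.0 bits


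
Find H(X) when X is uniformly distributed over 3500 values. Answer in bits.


H = log2(n) = log2(3500) = 11.7731

11.7731 bits


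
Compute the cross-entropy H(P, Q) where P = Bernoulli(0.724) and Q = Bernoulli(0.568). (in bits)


H(P,Q) = -p*log2(q) - (1-p)*log2(1-q). -0.724*log2(0.568) = 0.590811; -0.276*log2(0.432) = 0.334208. H(P,Q) = 0.590811 + 0.334208 = 0.925

0.925 bits


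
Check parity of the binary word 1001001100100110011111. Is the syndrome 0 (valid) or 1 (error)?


Syndrome = XOR of all bits = 1 XOR 0 XOR 0 XOR 1 XOR 0 XOR 0 XOR 1 XOR 1 XOR 0 XOR 0 XOR 1 XOR 0 XOR 0 XOR 1 XOR 1 XOR 0 XOR 0 XOR 1 XOR 1 XOR 1 XOR 1 XOR 1 = 0

0


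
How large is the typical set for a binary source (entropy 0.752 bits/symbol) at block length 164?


log2|A_typical| = nH = 164 * 0.752 = 123.328, so |A_typical| ~ 2^123.328 = 1.335e+37

1.335e+37


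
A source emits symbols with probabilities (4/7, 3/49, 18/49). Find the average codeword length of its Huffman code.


Huffman construction (repeatedly merge the two least-probable nodes; each merge adds 1 bit to every symbol beneath it): 3/49 + 18/49 = 3/7; 3/7 + 4/7 = 1. Resulting codeword lengths (in the order the probabilities were given): (1, 2, 2). L_avg = sum(p_i * l_i) = 4/7*1 + 3/49*2 + 18/49*2 = 10/7 = 1.4286

1.4286 bits


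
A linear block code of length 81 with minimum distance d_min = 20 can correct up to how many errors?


Correction capability = floor((d-1)/2) = floor((20-1)/2) = 9

9 errors


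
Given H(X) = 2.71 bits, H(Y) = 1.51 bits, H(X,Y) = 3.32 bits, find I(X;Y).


I(X;Y) = H(X) + H(Y) - H(X,Y) = 2.71 + 1.51 - 3.32 = 0.9

0.9 bits


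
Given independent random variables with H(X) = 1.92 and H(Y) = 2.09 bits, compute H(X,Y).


For independent variables, H(X,Y) = H(X) + H(Y) = 1.92 + 2.09 = 4.01

4.01 bits


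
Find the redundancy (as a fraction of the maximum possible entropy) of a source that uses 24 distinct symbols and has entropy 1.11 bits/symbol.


H_max = log2(K) = log2(24) = 4.585 bits/symbol. Redundancy = 1 - H/H_max = 1 - 1.11/4.585 = 1 - 0.2421 = 0.7579

0.7579


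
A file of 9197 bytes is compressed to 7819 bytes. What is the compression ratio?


Ratio = original / compressed = 9197 / 7819 = 1.1762

1.1762


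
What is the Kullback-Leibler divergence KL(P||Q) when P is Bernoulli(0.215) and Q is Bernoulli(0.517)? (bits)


KL = p*log2(p/q) + (1-p)*log2((1-p)/(1-q)) = 0.215*log2(0.215/0.517) + 0.785*log2(0.785/0.483) = 0.2779

0.2779 bits


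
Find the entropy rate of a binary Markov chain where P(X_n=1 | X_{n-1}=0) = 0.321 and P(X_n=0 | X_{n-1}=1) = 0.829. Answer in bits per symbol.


Stationary distribution: pi_0 = p10/(p01+p10) = 0.7209, pi_1 = 0.2791. Entropy rate H' = pi_0*H(p01) + pi_1*H(p10) = 0.7209*0.9055 + 0.2791*0.66 = 0.8369

0.8369 bits/symbol


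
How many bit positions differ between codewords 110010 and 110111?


Count differing positions: . . . ^ . ^ = 2 differences

2


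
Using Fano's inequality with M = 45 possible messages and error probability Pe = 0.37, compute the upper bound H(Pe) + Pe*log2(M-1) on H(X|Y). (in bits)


H(Pe) = -Pe*log2(Pe) - (1-Pe)*log2(1-Pe) = -0.37*log2(0.37) - 0.63*log2(0.63) = 0.530729 + 0.419943 = 0.9507. Pe*log2(M-1) = 0.37*log2(44) = 2.019990. Bound = H(Pe) + Pe*log2(M-1) = 0.530729 + 0.419943 + 2.019990 = 2.9707

2.9707 bits


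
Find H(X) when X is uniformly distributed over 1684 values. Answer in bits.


H = log2(n) = log2(1684) = 10.7177

10.7177 bits


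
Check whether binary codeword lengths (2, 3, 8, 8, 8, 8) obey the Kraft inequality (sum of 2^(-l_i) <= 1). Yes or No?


Kraft sum = sum(2^(-l_i)) = 0.3906, need <= 1. Result: satisfied (a binary prefix-free code with these lengths exists)

Yes


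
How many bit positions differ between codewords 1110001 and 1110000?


Count differing positions: . . . . . . ^ = 1 differences

1


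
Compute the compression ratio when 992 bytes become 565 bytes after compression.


Ratio = original / compressed = 992 / 565 = 1.7558

1.7558


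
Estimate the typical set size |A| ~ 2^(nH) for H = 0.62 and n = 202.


log2|A_typical| = nH = 202 * 0.62 = 125.24, so |A_typical| ~ 2^125.24 = 5.023e+37

5.023e+37


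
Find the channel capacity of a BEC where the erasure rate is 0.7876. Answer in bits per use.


C = 1 - epsilon = 1 - 0.7876 = 0.2124

0.2124 bits


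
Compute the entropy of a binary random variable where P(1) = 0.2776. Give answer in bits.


H = -p*log2(p) - (1-p)*log2(1-p). -0.2776*log2(0.2776) = 0.513260; -0.7224*log2(0.7224) = 0.338900. H = 0.513260 + 0.338900 = 0.8522

0.8522 bits


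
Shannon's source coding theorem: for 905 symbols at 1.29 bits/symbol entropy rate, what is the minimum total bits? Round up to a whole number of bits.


Minimum bits >= n * H = 905 * 1.29 = 1167.45, rounded up to a whole number of bits = 1168

1168 bits


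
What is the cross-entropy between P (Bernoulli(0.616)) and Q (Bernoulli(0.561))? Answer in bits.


H(P,Q) = -p*log2(q) - (1-p)*log2(1-q). -0.616*log2(0.561) = 0.513699; -0.384*log2(0.439) = 0.456080. H(P,Q) = 0.513699 + 0.456080 = 0.9698

0.9698 bits


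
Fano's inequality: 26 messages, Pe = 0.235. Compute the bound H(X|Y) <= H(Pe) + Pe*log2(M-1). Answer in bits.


H(Pe) = -Pe*log2(Pe) - (1-Pe)*log2(1-Pe) = -0.235*log2(0.235) - 0.765*log2(0.765) = 0.490978 + 0.295648 = 0.7866. Pe*log2(M-1) = 0.235*log2(25) = 1.091306. Bound = H(Pe) + Pe*log2(M-1) = 0.490978 + 0.295648 + 1.091306 = 1.8779

1.8779 bits


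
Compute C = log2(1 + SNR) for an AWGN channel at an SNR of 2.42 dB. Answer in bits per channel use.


SNR_linear = 10^(2.42/10) = 1.7458; C = log2(1 + SNR_linear) = log2(1 + 1.7458) = 1.4572

1.4572 bits/channel use


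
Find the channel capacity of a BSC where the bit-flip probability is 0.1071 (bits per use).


H(p) = -p*log2(p) - (1-p)*log2(1-p) = -0.1071*log2(0.1071) - 0.8929*log2(0.8929) = 0.345180 + 0.145926 = 0.4911. C = 1 - H(p) = 1 - 0.4911 = 0.5089

0.5089 bits


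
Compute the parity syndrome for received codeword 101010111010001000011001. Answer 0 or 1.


Syndrome = XOR of all bits = 1 XOR 0 XOR 1 XOR 0 XOR 1 XOR 0 XOR 1 XOR 1 XOR 1 XOR 0 XOR 1 XOR 0 XOR 0 XOR 0 XOR 1 XOR 0 XOR 0 XOR 0 XOR 0 XOR 1 XOR 1 XOR 0 XOR 0 XOR 1 = 1

1


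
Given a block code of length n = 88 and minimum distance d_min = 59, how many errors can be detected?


Detection capability = d_min - 1 = 59 - 1 = 58

58 errors


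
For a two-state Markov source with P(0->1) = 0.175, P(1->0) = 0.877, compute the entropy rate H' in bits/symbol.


Stationary distribution: pi_0 = p10/(p01+p10) = 0.8337, pi_1 = 0.1663. Entropy rate H' = pi_0*H(p01) + pi_1*H(p10) = 0.8337*0.669 + 0.1663*0.5379 = 0.6472

0.6472 bits/symbol


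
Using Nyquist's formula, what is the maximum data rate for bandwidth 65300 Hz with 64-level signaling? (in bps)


Rate = 2 * B * log2(M) = 2 * 65300 * 6.0 = 783600.0

783600.0 bps


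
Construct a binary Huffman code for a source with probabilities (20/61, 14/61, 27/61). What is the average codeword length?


Huffman construction (repeatedly merge the two least-probable nodes; each merge adds 1 bit to every symbol beneath it): 14/61 + 20/61 = 34/61; 27/61 + 34/61 = 1. Resulting codeword lengths (in the order the probabilities were given): (2, 2, 1). L_avg = sum(p_i * l_i) = 20/61*2 + 14/61*2 + 27/61*1 = 95/61 = 1.5574

1.5574 bits


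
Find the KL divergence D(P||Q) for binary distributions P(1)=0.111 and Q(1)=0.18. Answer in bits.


KL = p*log2(p/q) + (1-p)*log2((1-p)/(1-q)) = 0.111*log2(0.111/0.18) + 0.889*log2(0.889/0.82) = 0.0262

0.0262 bits


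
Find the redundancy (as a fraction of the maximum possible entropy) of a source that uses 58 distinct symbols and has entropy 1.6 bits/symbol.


H_max = log2(K) = log2(58) = 5.858 bits/symbol. Redundancy = 1 - H/H_max = 1 - 1.6/5.858 = 1 - 0.2731 = 0.7269

0.7269


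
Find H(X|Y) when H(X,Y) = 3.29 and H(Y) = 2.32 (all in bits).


H(X|Y) = H(X,Y) - H(Y) = 3.29 - 2.32 = 0.97

0.97 bits


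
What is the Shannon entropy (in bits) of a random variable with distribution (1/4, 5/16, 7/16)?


H = -sum(p_i * log2(p_i)). Terms: -(1/4)*log2(1/4) = 0.500000; -(5/16)*log2(5/16) = 0.524397; -(7/16)*log2(7/16) = 0.521782. H = 0.500000 + 0.524397 + 0.521782 = 1.5462

1.5462 bits


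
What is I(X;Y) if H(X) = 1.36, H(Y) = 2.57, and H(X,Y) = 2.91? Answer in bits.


I(X;Y) = H(X) + H(Y) - H(X,Y) = 1.36 + 2.57 - 2.91 = 1.02

1.02 bits


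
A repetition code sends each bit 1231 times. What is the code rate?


Rate = k/n = 1/1231

1/1231


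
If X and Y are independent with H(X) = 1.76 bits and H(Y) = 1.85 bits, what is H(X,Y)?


For independent variables, H(X,Y) = H(X) + H(Y) = 1.76 + 1.85 = 3.61

3.61 bits


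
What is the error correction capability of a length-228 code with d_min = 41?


Correction capability = floor((d-1)/2) = floor((41-1)/2) = 20

20 errors


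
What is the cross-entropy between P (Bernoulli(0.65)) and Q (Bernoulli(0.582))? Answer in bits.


H(P,Q) = -p*log2(q) - (1-p)*log2(1-q). -0.65*log2(0.582) = 0.507591; -0.35*log2(0.418) = 0.440449. H(P,Q) = 0.507591 + 0.440449 = 0.948

0.948 bits


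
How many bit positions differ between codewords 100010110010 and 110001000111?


Count differing positions: . ^ . . ^ ^ ^ ^ . ^ . ^ = 7 differences

7


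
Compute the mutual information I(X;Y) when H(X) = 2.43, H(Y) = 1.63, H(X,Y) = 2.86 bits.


I(X;Y) = H(X) + H(Y) - H(X,Y) = 2.43 + 1.63 - 2.86 = 1.2

1.2 bits


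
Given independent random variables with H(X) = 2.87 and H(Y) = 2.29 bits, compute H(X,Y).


For independent variables, H(X,Y) = H(X) + H(Y) = 2.87 + 2.29 = 5.16

5.16 bits


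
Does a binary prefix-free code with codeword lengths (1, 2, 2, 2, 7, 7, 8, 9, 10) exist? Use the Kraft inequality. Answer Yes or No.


Kraft sum = sum(2^(-l_i)) = 1.2725, need <= 1. Result: violated (a binary prefix-free code with these lengths cannot exist)

No


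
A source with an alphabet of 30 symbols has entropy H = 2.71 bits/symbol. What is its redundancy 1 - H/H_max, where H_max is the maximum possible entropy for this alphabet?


H_max = log2(K) = log2(30) = 4.9069 bits/symbol. Redundancy = 1 - H/H_max = 1 - 2.71/4.9069 = 1 - 0.5523 = 0.4477

0.4477


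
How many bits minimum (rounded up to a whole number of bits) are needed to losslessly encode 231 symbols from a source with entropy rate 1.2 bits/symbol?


Minimum bits >= n * H = 231 * 1.2 = 277.2, rounded up to a whole number of bits = 278

278 bits


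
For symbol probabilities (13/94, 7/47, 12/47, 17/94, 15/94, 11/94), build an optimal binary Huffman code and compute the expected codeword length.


Huffman construction (repeatedly merge the two least-probable nodes; each merge adds 1 bit to every symbol beneath it): 11/94 + 13/94 = 12/47; 7/47 + 15/94 = 29/94; 17/94 + 12/47 = 41/94; 12/47 + 29/94 = 53/94; 41/94 + 53/94 = 1. Resulting codeword lengths (in the order the probabilities were given): (3, 3, 2, 2, 3, 3). L_avg = sum(p_i * l_i) = 13/94*3 + 7/47*3 + 12/47*2 + 17/94*2 + 15/94*3 + 11/94*3 = 241/94 = 2.5638

2.5638 bits


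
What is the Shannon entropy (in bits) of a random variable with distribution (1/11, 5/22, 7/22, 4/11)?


H = -sum(p_i * log2(p_i)). Terms: -(1/11)*log2(1/11) = 0.314494; -(5/22)*log2(5/22) = 0.485796; -(7/22)*log2(7/22) = 0.525661; -(4/11)*log2(4/11) = 0.530702. H = 0.314494 + 0.485796 + 0.525661 + 0.530702 = 1.8567

1.8567 bits


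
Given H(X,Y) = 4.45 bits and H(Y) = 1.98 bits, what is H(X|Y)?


H(X|Y) = H(X,Y) - H(Y) = 4.45 - 1.98 = 2.47

2.47 bits


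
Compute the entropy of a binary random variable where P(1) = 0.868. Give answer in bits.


H = -p*log2(p) - (1-p)*log2(1-p). -0.868*log2(0.868) = 0.177274; -0.132*log2(0.132) = 0.385624. H = 0.177274 + 0.385624 = 0.5629

0.5629 bits


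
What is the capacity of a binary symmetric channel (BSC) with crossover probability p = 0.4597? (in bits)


H(p) = -p*log2(p) - (1-p)*log2(1-p) = -0.4597*log2(0.4597) - 0.5403*log2(0.5403) = 0.515432 + 0.479877 = 0.9953. C = 1 - H(p) = 1 - 0.9953 = 0.0047

0.0047 bits


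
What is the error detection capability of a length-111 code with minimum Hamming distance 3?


Detection capability = d_min - 1 = 3 - 1 = 2

2 errors


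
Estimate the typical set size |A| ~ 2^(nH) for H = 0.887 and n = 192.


log2|A_typical| = nH = 192 * 0.887 = 170.304, so |A_typical| ~ 2^170.304 = 1.848e+51

1.848e+51


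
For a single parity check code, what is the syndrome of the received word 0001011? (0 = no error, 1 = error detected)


Syndrome = XOR of all bits = 0 XOR 0 XOR 0 XOR 1 XOR 0 XOR 1 XOR 1 = 1

1


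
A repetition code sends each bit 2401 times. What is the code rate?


Rate = k/n = 1/2401

1/2401


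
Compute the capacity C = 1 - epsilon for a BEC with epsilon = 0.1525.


C = 1 - epsilon = 1 - 0.1525 = 0.8475

0.8475 bits


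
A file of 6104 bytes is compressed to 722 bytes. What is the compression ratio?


Ratio = original / compressed = 6104 / 722 = 8.4543

8.4543


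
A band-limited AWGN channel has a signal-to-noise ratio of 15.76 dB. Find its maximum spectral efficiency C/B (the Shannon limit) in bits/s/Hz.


SNR_linear = 10^(15.76/10) = 37.6704; C/B = log2(1 + SNR_linear) = log2(1 + 37.6704) = 5.2732

5.2732 bits/s/Hz


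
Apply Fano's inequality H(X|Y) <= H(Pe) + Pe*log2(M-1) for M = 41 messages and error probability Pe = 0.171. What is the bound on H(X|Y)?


H(Pe) = -Pe*log2(Pe) - (1-Pe)*log2(1-Pe) = -0.171*log2(0.171) - 0.829*log2(0.829) = 0.435696 + 0.224291 = 0.66. Pe*log2(M-1) = 0.171*log2(40) = 0.910050. Bound = H(Pe) + Pe*log2(M-1) = 0.435696 + 0.224291 + 0.910050 = 1.57

1.57 bits


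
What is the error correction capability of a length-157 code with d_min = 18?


Correction capability = floor((d-1)/2) = floor((18-1)/2) = 8

8 errors


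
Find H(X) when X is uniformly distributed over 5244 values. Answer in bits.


H = log2(n) = log2(5244) = 12.3565

12.3565 bits


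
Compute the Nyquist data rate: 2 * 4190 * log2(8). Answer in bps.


Rate = 2 * B * log2(M) = 2 * 4190 * 3.0 = 25140.0

25140.0 bps


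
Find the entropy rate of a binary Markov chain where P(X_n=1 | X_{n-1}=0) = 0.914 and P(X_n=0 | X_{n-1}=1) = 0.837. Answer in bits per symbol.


Stationary distribution: pi_0 = p10/(p01+p10) = 0.478, pi_1 = 0.522. Entropy rate H' = pi_0*H(p01) + pi_1*H(p10) = 0.478*0.423 + 0.522*0.6414 = 0.537

0.537 bits/symbol


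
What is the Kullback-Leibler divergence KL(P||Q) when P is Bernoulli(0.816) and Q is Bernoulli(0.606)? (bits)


KL = p*log2(p/q) + (1-p)*log2((1-p)/(1-q)) = 0.816*log2(0.816/0.606) + 0.184*log2(0.184/0.394) = 0.1481

0.1481 bits


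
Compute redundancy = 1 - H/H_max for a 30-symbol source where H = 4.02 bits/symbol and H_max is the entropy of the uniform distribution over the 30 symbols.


H_max = log2(K) = log2(30) = 4.9069 bits/symbol. Redundancy = 1 - H/H_max = 1 - 4.02/4.9069 = 1 - 0.8193 = 0.1807

0.1807
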